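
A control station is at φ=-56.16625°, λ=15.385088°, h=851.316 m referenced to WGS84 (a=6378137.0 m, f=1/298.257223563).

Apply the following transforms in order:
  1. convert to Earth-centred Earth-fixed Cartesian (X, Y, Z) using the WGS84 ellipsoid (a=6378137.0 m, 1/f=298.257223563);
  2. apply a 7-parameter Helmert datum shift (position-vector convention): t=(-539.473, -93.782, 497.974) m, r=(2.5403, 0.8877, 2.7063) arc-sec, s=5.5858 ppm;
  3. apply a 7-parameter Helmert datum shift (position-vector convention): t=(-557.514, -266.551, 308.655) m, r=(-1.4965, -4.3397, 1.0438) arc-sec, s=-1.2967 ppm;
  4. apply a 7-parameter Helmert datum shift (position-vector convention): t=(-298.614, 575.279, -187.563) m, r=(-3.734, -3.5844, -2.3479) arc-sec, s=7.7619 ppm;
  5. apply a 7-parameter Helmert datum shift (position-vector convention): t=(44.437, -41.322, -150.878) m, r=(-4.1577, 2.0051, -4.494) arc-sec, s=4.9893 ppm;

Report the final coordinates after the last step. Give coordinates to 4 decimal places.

start: φ=-56.166250°, λ=15.385088°, h=851.316 m
→ ECEF (a=6378137.000, f=1/298.257223563): X=3432382.4813, Y=944474.6184, Z=-5275478.2333
→ Helmert 7p (PV): X=3431827.0847, Y=944496.1186, Z=-5275012.8671
→ Helmert 7p (PV): X=3431371.3243, Y=944207.4382, Z=-5274632.0208
→ Helmert 7p (PV): X=3431201.7537, Y=944655.4995, Z=-5274817.9884
→ Helmert 7p (PV): X=3431232.6151, Y=944437.8074, Z=-5275047.5805

X=3431232.6151 m, Y=944437.8074 m, Z=-5275047.5805 m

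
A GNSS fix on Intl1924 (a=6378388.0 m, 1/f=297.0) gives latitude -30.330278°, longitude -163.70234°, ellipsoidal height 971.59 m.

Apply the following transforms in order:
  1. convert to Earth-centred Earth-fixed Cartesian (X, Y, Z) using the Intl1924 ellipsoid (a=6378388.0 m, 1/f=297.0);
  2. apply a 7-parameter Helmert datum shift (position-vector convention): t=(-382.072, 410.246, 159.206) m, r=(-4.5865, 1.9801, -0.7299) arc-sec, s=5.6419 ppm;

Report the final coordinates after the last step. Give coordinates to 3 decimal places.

X=-5289935.083 m, Y=-1546170.707 m, Z=-3202339.336 m

start: φ=-30.330278°, λ=-163.702340°, h=971.590 m
→ ECEF (a=6378388.000, f=1/297.0): X=-5289486.9516, Y=-1546519.7333, Z=-3202565.6402
→ Helmert 7p (PV): X=-5289935.0832, Y=-1546170.7074, Z=-3202339.3359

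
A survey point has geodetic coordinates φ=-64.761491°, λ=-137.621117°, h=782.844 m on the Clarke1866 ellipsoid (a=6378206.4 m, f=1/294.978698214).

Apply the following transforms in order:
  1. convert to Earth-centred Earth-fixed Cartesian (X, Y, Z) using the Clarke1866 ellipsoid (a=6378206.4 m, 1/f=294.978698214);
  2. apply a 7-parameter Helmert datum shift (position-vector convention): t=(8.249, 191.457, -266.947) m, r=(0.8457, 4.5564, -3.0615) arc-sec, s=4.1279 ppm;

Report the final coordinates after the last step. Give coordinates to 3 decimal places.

start: φ=-64.761491°, λ=-137.621117°, h=782.844 m
→ ECEF (a=6378206.400, f=1/294.978698214): X=-2014801.5728, Y=-1838405.3744, Z=-5746938.1340
→ Helmert 7p (PV): X=-2014955.8781, Y=-1838168.0382, Z=-5747191.8341

X=-2014955.878 m, Y=-1838168.038 m, Z=-5747191.834 m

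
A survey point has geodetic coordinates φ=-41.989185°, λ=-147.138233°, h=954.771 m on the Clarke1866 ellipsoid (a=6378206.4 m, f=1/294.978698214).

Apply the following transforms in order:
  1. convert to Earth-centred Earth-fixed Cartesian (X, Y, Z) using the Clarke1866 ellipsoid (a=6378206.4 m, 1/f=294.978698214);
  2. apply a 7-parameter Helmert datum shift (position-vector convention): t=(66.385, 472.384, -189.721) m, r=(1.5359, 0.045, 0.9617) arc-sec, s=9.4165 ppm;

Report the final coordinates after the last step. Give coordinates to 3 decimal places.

X=-3988735.493 m, Y=-2576219.395 m, Z=-4245397.329 m

start: φ=-41.989185°, λ=-147.138233°, h=954.771 m
→ ECEF (a=6378206.400, f=1/294.978698214): X=-3988775.4049, Y=-2576680.5287, Z=-4245149.3173
→ Helmert 7p (PV): X=-3988735.4926, Y=-2576219.3949, Z=-4245397.3294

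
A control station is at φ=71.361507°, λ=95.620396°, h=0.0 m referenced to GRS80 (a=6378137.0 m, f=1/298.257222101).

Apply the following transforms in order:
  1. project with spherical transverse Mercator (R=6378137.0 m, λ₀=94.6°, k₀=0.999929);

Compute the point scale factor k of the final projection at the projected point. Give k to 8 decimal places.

0.99994520

start: φ=71.361507°, λ=95.620396°, h=0.000 m
→ into tm (λ₀=94.6°): φ=71.36150700°, λ−λ₀=1.02039600°
scale k = 0.99994520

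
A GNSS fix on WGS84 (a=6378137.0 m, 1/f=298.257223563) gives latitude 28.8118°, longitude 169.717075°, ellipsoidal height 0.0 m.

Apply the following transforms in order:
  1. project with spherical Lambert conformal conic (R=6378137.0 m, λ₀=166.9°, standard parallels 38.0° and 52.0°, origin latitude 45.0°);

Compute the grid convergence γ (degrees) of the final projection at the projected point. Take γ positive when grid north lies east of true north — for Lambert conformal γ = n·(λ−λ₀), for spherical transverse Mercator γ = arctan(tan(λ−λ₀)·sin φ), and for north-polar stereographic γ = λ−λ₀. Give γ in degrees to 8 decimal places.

start: φ=28.811800°, λ=169.717075°, h=0.000 m
→ into lcc (λ₀=166.9°): φ=28.81180000°, λ−λ₀=2.81707500°
convergence γ = 1.99697699°

1.99697699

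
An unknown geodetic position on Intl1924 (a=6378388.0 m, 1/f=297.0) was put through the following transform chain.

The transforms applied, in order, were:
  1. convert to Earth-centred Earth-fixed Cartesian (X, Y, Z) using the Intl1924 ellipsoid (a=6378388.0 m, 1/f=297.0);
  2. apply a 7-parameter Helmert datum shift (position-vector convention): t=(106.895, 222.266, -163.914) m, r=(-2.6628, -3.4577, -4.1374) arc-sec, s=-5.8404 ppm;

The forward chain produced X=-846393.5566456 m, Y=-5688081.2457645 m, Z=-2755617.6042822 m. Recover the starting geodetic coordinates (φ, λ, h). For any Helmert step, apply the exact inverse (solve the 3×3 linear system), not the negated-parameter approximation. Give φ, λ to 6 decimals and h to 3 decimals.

start: X=-846393.5566, Y=-5688081.2458, Z=-2755617.6043 m
→ Helmert⁻¹: X=-846437.4875, Y=-5688318.1395, Z=-2755529.0282
→ geod (Bowring, a=6378388.000): φ=-25.75195900°, λ=-98.46366700°, h=2656.4820 m

φ=-25.751959°, λ=-98.463667°, h=2656.482 m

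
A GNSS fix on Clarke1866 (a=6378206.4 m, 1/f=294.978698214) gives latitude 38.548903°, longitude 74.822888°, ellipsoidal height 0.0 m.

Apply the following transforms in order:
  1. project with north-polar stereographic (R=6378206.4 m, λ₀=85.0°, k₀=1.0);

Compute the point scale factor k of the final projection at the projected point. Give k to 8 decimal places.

start: φ=38.548903°, λ=74.822888°, h=0.000 m
→ into stereo (λ₀=85.0°): φ=38.54890300°, λ−λ₀=-10.17711200°
scale k = 1.23214743

1.23214743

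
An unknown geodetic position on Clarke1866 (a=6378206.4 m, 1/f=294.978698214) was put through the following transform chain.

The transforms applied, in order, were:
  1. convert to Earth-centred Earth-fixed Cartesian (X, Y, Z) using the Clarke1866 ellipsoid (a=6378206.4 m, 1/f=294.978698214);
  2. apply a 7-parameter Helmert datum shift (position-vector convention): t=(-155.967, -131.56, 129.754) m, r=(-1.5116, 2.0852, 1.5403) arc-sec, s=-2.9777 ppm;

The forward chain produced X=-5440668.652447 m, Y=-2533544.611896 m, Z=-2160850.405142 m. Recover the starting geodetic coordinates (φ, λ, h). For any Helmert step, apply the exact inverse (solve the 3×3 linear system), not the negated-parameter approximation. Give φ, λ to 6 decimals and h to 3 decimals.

φ=-19.927768°, λ=-155.031104°, h=2957.205 m

start: X=-5440668.6524, Y=-2533544.6119, Z=-2160850.4051 m
→ Helmert⁻¹: X=-5440525.9569, Y=-2533364.1309, Z=-2161060.1596
→ geod (Bowring, a=6378206.400): φ=-19.92776800°, λ=-155.03110400°, h=2957.2050 m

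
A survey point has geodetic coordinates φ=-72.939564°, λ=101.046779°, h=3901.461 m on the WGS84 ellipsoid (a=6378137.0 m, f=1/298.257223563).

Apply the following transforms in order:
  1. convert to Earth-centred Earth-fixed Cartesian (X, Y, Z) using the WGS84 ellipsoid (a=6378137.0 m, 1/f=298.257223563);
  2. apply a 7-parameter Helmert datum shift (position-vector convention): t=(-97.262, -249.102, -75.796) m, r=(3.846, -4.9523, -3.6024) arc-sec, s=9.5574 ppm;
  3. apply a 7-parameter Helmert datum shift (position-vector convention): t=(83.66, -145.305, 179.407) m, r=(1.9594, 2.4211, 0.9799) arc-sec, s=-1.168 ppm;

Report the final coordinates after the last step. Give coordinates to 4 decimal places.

start: φ=-72.939564°, λ=101.046779°, h=3901.461 m
→ ECEF (a=6378137.000, f=1/298.257223563): X=-359866.2745, Y=1843315.2731, Z=-6078996.6536
→ Helmert 7p (PV): X=-359788.8276, Y=1843203.4231, Z=-6079104.8186
→ Helmert 7p (PV): X=-359784.8592, Y=1843112.0040, Z=-6078896.5787

X=-359784.8592 m, Y=1843112.0040 m, Z=-6078896.5787 m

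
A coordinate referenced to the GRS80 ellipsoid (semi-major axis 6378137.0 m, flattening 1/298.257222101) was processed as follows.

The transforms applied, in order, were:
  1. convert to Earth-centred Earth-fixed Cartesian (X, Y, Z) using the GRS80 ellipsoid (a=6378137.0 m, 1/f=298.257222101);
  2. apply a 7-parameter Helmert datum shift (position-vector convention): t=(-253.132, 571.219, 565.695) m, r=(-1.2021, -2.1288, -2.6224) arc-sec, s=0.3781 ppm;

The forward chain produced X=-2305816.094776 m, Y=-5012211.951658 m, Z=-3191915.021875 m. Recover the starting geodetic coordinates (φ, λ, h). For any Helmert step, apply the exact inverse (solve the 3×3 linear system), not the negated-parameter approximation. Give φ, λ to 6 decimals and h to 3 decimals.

start: X=-2305816.0948, Y=-5012211.9517, Z=-3191915.0219 m
→ Helmert⁻¹: X=-2305531.3084, Y=-5012791.9817, Z=-3192484.9293
→ geod (Bowring, a=6378137.000): φ=-30.22088500°, λ=-114.69910000°, h=1846.2890 m

φ=-30.220885°, λ=-114.699100°, h=1846.289 m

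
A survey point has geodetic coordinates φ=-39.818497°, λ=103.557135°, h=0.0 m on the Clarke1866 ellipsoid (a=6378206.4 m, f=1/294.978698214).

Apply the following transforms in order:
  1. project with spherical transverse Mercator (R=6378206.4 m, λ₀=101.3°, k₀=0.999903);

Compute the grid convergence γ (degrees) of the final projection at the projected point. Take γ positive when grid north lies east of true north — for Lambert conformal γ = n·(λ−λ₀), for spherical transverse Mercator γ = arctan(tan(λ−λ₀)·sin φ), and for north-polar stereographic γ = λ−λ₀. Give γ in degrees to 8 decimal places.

start: φ=-39.818497°, λ=103.557135°, h=0.000 m
→ into tm (λ₀=101.3°): φ=-39.81849700°, λ−λ₀=2.25713500°
convergence γ = -1.44581497°

-1.44581497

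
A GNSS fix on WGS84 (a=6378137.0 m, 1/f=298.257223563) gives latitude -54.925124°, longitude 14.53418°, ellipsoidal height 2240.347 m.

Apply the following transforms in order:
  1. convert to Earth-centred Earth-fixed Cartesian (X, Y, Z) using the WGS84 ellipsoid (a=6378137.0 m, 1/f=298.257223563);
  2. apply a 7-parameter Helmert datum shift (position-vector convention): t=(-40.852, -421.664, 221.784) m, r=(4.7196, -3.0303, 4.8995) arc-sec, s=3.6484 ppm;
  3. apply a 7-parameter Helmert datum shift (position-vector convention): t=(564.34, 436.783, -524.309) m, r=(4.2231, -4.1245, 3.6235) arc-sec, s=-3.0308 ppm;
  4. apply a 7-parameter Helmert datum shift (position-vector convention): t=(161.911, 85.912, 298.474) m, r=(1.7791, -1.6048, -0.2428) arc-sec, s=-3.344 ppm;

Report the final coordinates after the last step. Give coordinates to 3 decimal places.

X=3557967.659 m, Y=922706.540 m, Z=-5198222.448 m

start: φ=-54.925124°, λ=14.534180°, h=2240.347 m
→ ECEF (a=6378137.000, f=1/298.257223563): X=3557108.2158, Y=922195.0154, Z=-5198431.5728
→ Helmert 7p (PV): X=3557134.8082, Y=921980.1569, Z=-5198155.3950
→ Helmert 7p (PV): X=3557776.1134, Y=922583.0619, Z=-5198573.9439
→ Helmert 7p (PV): X=3557967.6594, Y=922706.5401, Z=-5198222.4479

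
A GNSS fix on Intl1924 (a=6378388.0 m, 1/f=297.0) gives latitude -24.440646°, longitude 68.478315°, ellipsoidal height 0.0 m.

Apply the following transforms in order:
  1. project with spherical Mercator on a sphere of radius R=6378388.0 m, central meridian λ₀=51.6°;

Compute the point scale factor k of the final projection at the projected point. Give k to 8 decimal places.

start: φ=-24.440646°, λ=68.478315°, h=0.000 m
→ into merc (λ₀=51.6°): φ=-24.44064600°, λ−λ₀=16.87831500°
scale k = 1.09842989

1.09842989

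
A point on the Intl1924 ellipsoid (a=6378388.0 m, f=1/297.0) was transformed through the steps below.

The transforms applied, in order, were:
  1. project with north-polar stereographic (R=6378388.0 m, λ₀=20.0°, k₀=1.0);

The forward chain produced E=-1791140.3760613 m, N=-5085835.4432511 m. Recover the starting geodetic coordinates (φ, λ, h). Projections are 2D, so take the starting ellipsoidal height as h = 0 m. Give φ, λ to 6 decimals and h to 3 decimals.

start: E=-1791140.3761, N=-5085835.4433 m
→ stereo⁻¹: φ=44.17447200°, λ=0.59864700°

φ=44.174472°, λ=0.598647°, h=0.000 m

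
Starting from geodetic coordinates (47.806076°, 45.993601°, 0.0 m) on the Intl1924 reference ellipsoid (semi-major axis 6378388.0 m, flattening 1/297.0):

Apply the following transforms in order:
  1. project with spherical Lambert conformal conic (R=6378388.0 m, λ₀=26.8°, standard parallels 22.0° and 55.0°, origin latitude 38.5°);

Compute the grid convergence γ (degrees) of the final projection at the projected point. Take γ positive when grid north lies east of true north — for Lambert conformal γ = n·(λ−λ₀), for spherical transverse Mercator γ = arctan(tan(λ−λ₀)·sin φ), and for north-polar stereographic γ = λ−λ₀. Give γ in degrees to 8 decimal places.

12.12146376

start: φ=47.806076°, λ=45.993601°, h=0.000 m
→ into lcc (λ₀=26.8°): φ=47.80607600°, λ−λ₀=19.19360100°
convergence γ = 12.12146376°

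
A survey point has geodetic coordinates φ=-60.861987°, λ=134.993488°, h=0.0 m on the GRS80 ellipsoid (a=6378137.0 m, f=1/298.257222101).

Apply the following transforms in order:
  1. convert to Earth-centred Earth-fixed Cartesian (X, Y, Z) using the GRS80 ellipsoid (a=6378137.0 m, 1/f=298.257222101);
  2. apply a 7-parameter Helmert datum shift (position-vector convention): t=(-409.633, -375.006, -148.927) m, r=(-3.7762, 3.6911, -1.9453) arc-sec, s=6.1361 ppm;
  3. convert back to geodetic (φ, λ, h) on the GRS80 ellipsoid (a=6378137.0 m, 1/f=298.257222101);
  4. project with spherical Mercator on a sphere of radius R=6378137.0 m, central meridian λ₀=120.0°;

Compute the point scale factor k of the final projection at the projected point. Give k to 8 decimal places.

2.05377715

start: φ=-60.861987°, λ=134.993488°, h=0.000 m
→ ECEF (a=6378137.000, f=1/298.257222101): X=-2201377.2747, Y=2201877.7304, Z=-5547870.7673
→ Helmert 7p (PV): X=-2201878.9289, Y=2201435.4283, Z=-5548054.6540
→ geod (Bowring, a=6378137.000): φ=-60.86246159°, λ=135.00577081°, h=181.0488 m
→ into merc (λ₀=120.0°): φ=-60.86246159°, λ−λ₀=15.00577081°
scale k = 2.05377715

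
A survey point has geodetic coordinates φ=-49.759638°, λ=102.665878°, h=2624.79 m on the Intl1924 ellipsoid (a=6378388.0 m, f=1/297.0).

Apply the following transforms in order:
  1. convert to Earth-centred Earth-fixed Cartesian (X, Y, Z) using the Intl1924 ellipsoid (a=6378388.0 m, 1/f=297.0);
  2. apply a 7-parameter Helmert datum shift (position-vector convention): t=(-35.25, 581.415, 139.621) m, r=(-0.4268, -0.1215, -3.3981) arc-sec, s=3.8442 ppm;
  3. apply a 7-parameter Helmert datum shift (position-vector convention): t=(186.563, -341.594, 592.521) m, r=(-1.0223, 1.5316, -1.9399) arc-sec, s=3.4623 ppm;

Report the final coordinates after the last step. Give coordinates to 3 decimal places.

X=-905393.294 m, Y=4029951.625 m, Z=-4846983.190 m

start: φ=-49.759638°, λ=102.665878°, h=2624.790 m
→ ECEF (a=6378388.000, f=1/297.0): X=-905609.1423, Y=4029692.9786, Z=-4847657.7908
→ Helmert 7p (PV): X=-905578.6309, Y=4030294.7733, Z=-4847545.6768
→ Helmert 7p (PV): X=-905393.2937, Y=4029951.6245, Z=-4846983.1904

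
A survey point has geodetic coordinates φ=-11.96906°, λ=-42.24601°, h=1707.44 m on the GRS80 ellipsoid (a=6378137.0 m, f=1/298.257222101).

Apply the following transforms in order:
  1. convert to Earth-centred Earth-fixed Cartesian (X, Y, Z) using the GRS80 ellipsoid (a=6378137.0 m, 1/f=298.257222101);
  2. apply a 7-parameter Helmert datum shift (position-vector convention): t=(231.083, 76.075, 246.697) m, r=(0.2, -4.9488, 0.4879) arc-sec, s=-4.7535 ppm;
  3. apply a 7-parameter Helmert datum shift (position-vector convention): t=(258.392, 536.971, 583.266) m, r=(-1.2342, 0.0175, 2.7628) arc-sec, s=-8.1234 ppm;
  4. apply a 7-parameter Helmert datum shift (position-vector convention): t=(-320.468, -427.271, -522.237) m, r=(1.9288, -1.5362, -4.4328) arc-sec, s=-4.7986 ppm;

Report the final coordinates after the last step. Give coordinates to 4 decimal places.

X=4620870.3665 m, Y=-4196381.8063 m, Z=-1313950.9323 m

start: φ=-11.969060°, λ=-42.246010°, h=1707.440 m
→ ECEF (a=6378137.000, f=1/298.257222101): X=4620765.8687, Y=-4196620.9584, Z=-1314408.5772
→ Helmert 7p (PV): X=4621016.4493, Y=-4196512.7304, Z=-1314048.8383
→ Helmert 7p (PV): X=4621293.4009, Y=-4195887.6367, Z=-1313430.1799
→ Helmert 7p (PV): X=4620870.3665, Y=-4196381.8063, Z=-1313950.9323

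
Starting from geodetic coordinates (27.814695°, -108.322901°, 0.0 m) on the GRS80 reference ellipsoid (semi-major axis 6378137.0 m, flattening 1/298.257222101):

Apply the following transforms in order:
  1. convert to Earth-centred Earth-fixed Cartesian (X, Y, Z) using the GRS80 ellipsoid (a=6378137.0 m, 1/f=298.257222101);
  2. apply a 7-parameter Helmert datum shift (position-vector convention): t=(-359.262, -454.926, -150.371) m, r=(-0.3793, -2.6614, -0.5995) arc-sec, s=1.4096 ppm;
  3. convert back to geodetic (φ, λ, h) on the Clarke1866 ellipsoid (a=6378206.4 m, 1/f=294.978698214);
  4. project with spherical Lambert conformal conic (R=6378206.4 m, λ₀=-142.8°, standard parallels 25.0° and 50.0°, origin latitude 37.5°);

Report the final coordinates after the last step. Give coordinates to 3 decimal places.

E=3287177.363 m, N=-444272.446 m

start: φ=27.814695°, λ=-108.322901°, h=0.000 m
→ ECEF (a=6378137.000, f=1/298.257222101): X=-1774733.5815, Y=-5359112.3597, Z=2958358.2827
→ Helmert 7p (PV): X=-1775149.0925, Y=-5359564.2416, Z=2958199.0376
→ geod (Bowring, a=6378206.400): φ=27.81283644°, λ=-108.32546227°, h=402.9077 m
→ lcc (R=6378206.4, λ₀=-142.8°): E=3287177.3628, N=-444272.4462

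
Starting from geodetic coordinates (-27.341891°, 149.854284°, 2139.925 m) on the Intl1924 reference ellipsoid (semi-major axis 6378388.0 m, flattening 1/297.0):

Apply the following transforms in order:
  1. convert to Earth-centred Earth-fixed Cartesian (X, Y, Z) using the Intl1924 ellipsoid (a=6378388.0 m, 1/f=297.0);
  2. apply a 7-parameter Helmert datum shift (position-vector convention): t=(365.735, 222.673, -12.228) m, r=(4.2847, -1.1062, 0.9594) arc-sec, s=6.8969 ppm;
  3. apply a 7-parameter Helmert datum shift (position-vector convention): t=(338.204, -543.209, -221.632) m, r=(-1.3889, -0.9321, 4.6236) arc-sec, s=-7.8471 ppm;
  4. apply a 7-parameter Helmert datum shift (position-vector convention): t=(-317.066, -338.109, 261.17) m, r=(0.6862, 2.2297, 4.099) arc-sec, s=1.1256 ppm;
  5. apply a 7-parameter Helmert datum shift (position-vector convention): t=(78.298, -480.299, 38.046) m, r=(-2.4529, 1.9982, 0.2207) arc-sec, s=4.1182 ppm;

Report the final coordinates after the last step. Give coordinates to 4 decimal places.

X=-4904355.7987 m, Y=2847000.4538 m, Z=-2912821.3586 m

start: φ=-27.341891°, λ=149.854284°, h=2139.925 m
→ ECEF (a=6378388.000, f=1/297.0): X=-4904632.2411, Y=2848346.6747, Z=-2912941.8640
→ Helmert 7p (PV): X=-4904297.9593, Y=2848626.6898, Z=-2912941.3174
→ Helmert 7p (PV): X=-4903971.9613, Y=2847931.5799, Z=-2913181.4347
→ Helmert 7p (PV): X=-4904382.6340, Y=2847508.9137, Z=-2912861.0578
→ Helmert 7p (PV): X=-4904355.7987, Y=2847000.4538, Z=-2912821.3586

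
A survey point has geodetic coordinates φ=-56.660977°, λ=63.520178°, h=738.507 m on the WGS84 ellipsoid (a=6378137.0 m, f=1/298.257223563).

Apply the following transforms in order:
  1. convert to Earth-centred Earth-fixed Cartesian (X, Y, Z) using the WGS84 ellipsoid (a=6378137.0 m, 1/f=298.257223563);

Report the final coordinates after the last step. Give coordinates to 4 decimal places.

X=1566829.9559 m, Y=3145348.2248 m, Z=-5305862.0210 m

start: φ=-56.660977°, λ=63.520178°, h=738.507 m
→ ECEF (a=6378137.000, f=1/298.257223563): X=1566829.9559, Y=3145348.2248, Z=-5305862.0210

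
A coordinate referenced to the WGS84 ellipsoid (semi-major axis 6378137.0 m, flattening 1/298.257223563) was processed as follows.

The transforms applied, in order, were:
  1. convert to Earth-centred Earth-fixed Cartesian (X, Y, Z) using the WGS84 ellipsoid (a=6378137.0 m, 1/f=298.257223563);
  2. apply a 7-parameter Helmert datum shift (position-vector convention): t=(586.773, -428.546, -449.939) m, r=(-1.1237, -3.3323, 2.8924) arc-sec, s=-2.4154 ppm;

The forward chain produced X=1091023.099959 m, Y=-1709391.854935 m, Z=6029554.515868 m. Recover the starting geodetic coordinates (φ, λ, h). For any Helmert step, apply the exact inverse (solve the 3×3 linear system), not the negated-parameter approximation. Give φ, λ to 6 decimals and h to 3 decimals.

φ=71.533087°, λ=-57.458301°, h=2748.801 m

start: X=1091023.1000, Y=-1709391.8549, Z=6029554.5159 m
→ Helmert⁻¹: X=1090512.4129, Y=-1709015.5793, Z=6029992.0916
→ geod (Bowring, a=6378137.000): φ=71.53308700°, λ=-57.45830100°, h=2748.8010 m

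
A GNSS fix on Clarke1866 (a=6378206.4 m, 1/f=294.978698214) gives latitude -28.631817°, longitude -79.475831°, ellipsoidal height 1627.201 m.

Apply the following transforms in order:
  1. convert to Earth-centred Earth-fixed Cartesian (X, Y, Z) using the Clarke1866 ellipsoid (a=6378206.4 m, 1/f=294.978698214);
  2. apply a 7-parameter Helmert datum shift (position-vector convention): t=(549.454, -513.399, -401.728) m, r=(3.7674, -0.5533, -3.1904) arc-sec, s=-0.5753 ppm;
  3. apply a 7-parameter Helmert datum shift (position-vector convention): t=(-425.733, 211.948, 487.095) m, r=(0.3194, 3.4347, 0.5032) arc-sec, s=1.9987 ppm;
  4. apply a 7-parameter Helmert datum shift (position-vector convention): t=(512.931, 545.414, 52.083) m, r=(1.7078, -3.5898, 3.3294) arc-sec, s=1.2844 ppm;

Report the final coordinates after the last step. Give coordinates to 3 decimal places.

X=1024247.173 m, Y=-5509454.803 m, Z=-3038781.109 m

start: φ=-28.631817°, λ=-79.475831°, h=1627.201 m
→ ECEF (a=6378206.400, f=1/294.978698214): X=1023580.1596, Y=-5509772.4024, Z=-3038759.0478
→ Helmert 7p (PV): X=1024051.9538, Y=-5510242.9613, Z=-3039256.9171
→ Helmert 7p (PV): X=1023591.1008, Y=-5510034.8221, Z=-3038801.4818
→ Helmert 7p (PV): X=1024247.1731, Y=-5509454.8027, Z=-3038781.1086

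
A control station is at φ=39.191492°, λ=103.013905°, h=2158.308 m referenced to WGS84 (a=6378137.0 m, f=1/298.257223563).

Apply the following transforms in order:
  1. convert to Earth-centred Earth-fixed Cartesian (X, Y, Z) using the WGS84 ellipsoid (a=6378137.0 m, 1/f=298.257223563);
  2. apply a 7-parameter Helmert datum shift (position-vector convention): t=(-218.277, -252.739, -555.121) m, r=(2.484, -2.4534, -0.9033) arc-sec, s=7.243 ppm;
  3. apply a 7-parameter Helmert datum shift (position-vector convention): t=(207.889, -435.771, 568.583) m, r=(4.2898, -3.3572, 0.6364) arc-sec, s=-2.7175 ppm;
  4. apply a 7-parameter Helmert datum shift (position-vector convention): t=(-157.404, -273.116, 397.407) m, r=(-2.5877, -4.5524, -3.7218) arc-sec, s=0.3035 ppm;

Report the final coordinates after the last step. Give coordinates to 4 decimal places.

X=-1115318.4859 m, Y=4823416.2182 m, Z=4010651.9124 m

start: φ=39.191492°, λ=103.013905°, h=2158.308 m
→ ECEF (a=6378137.000, f=1/298.257223563): X=-1115037.1178, Y=4824414.3567, Z=4010179.7894
→ Helmert 7p (PV): X=-1115290.0423, Y=4824153.1501, Z=4009698.5511
→ Helmert 7p (PV): X=-1115159.2690, Y=4823617.4368, Z=4010338.4154
→ Helmert 7p (PV): X=-1115318.4859, Y=4823416.2182, Z=4010651.9124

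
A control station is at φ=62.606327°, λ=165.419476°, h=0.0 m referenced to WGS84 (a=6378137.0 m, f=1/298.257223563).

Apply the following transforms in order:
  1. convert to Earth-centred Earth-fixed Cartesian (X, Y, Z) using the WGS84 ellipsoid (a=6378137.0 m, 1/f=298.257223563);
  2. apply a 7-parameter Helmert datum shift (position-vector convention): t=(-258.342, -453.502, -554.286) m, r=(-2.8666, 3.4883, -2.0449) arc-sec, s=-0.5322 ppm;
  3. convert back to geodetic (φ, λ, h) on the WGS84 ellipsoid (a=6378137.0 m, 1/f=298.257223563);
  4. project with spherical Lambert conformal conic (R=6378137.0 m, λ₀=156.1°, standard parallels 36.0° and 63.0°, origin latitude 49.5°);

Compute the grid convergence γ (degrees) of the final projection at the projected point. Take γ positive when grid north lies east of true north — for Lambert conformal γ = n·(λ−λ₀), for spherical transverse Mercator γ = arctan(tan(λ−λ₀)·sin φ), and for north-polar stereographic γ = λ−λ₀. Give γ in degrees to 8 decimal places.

start: φ=62.606327°, λ=165.419476°, h=0.000 m
→ ECEF (a=6378137.000, f=1/298.257223563): X=-2847606.4914, Y=740712.3883, Z=5639923.6808
→ Helmert 7p (PV): X=-2847760.5935, Y=740365.1048, Z=5639404.2571
→ geod (Bowring, a=6378137.000): φ=62.60369076°, λ=165.42677602°, h=-432.7663 m
→ into lcc (λ₀=156.1°): φ=62.60369076°, λ−λ₀=9.32677602°
convergence γ = 7.16065674°

7.16065674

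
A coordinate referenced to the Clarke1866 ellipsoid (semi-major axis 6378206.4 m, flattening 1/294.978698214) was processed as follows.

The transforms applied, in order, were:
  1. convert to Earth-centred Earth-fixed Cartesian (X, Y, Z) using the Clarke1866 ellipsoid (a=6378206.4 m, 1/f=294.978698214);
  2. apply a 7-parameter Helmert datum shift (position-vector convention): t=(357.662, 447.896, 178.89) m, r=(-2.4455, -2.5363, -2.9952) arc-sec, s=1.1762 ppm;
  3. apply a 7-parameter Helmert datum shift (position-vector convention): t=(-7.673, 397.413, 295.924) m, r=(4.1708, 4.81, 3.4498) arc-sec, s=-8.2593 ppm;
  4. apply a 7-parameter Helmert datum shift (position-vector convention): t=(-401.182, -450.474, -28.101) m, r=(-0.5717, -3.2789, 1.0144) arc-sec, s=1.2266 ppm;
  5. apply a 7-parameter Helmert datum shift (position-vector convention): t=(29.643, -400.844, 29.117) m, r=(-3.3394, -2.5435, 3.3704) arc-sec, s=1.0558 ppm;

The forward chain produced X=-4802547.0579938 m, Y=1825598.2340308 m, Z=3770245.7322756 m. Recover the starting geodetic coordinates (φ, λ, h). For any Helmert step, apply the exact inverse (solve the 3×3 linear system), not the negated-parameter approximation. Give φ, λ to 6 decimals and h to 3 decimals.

φ=36.455525°, λ=159.185305°, h=1876.693 m

start: X=-4802547.0580, Y=1825598.2340, Z=3770245.7323 m
→ Helmert⁻¹: X=-4802495.3006, Y=1826014.5830, Z=3770301.4183
→ Helmert⁻¹: X=-4802019.3094, Y=1826475.9824, Z=3770406.2926
→ Helmert⁻¹: X=-4802108.6682, Y=1826250.1990, Z=3769992.5965
→ Helmert⁻¹: X=-4802440.8368, Y=1825685.7223, Z=3769889.9704
→ geod (Bowring, a=6378206.400): φ=36.45552500°, λ=159.18530500°, h=1876.6930 m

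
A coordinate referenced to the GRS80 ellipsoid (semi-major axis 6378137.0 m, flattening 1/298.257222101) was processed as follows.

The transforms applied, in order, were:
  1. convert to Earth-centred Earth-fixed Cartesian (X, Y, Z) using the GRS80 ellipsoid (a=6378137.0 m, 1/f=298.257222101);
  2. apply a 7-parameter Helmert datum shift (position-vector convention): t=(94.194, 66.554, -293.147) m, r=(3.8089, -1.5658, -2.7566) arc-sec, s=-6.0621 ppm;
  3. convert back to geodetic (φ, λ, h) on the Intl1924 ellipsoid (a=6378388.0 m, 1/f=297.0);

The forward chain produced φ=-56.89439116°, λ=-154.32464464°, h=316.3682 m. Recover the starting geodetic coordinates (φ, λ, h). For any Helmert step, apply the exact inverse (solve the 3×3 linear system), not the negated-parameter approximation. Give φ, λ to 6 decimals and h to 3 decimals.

φ=-56.890497°, λ=-154.322399°, h=358.172 m

start: φ=-56.894391°, λ=-154.324645°, h=316.368 m
→ ECEF (a=6378388.000, f=1/297.0): X=-3147385.0966, Y=-1513067.1524, Z=-5319861.6821
→ Helmert⁻¹: X=-3147518.5288, Y=-1513283.1750, Z=-5319548.9452
→ geod (Bowring, a=6378137.000): φ=-56.89049700°, λ=-154.32239900°, h=358.1720 m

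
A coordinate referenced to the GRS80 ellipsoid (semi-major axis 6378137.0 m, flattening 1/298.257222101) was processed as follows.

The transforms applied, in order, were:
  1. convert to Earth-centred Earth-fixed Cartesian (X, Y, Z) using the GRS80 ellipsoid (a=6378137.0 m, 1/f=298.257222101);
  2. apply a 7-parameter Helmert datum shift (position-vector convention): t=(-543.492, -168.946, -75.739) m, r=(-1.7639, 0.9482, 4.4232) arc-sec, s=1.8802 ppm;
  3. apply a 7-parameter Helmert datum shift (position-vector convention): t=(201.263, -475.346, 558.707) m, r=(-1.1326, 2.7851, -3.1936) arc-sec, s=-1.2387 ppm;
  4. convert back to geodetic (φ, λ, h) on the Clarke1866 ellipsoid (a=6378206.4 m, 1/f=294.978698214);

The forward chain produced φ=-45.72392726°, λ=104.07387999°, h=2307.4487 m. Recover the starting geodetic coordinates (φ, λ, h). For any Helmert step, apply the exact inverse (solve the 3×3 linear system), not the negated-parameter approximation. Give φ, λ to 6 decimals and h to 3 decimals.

start: φ=-45.723927°, λ=104.073880°, h=2307.449 m
→ ECEF (a=6378206.400, f=1/294.978698214): X=-1085058.2021, Y=4328147.7378, Z=-4545327.3358
→ Helmert⁻¹: X=-1085266.4488, Y=4328636.6039, Z=-4545882.5591
→ Helmert⁻¹: X=-1084607.1911, Y=4328859.5432, Z=-4545766.2403
→ geod (Bowring, a=6378137.000): φ=-45.72080400°, λ=104.06604100°, h=2974.8160 m

φ=-45.720804°, λ=104.066041°, h=2974.816 m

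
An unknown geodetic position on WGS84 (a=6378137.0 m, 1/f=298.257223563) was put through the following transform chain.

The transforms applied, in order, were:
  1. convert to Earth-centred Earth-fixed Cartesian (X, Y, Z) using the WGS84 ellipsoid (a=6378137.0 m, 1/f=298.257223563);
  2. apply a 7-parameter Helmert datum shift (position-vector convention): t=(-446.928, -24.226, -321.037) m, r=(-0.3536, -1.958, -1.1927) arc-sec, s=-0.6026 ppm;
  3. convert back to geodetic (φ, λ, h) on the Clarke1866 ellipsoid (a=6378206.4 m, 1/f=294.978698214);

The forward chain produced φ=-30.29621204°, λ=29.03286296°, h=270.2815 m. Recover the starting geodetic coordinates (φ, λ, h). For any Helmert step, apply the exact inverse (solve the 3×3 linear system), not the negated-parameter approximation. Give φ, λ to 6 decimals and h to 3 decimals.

φ=-30.290443°, λ=29.031363°, h=468.904 m

start: φ=-30.296212°, λ=29.032863°, h=270.281 m
→ ECEF (a=6378206.400, f=1/294.978698214): X=4819466.8742, Y=2675088.8986, Z=-3198730.7067
→ Helmert⁻¹: X=4819870.8762, Y=2675148.0900, Z=-3198452.7644
→ geod (Bowring, a=6378137.000): φ=-30.29044300°, λ=29.03136300°, h=468.9040 m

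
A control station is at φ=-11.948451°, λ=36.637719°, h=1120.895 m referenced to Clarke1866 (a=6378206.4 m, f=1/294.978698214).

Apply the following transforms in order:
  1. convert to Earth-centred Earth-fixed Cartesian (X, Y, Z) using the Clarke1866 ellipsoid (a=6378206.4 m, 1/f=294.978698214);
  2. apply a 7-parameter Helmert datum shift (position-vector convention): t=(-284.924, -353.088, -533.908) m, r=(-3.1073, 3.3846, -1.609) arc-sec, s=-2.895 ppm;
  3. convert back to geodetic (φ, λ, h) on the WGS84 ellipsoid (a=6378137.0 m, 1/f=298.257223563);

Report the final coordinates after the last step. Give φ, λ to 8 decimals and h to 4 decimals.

φ=-11.95440352°, λ=36.63620433°, h=842.6129 m

start: φ=-11.948451°, λ=36.637719°, h=1120.895 m
→ ECEF (a=6378206.400, f=1/294.978698214): X=5008751.4822, Y=3724945.6688, Z=-1311974.4788
→ Helmert 7p (PV): X=5008459.5867, Y=3724522.9613, Z=-1312642.8917
→ geod (Bowring, a=6378137.000): φ=-11.95440352°, λ=36.63620433°, h=842.6129 m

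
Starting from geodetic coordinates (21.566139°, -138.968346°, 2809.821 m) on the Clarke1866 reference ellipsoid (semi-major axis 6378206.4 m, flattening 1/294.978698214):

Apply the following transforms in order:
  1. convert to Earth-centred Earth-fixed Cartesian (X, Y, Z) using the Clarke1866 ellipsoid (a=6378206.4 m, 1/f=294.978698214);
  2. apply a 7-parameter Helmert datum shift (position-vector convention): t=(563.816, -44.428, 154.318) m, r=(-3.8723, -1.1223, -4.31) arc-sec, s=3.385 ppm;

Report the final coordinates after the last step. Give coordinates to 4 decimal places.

X=-4478118.9505 m, Y=-3897430.8667 m, Z=2330909.6689 m

start: φ=21.566139°, λ=-138.968346°, h=2809.821 m
→ ECEF (a=6378206.400, f=1/294.978698214): X=-4478573.4844, Y=-3897510.5832, Z=2330698.6598
→ Helmert 7p (PV): X=-4478118.9505, Y=-3897430.8667, Z=2330909.6689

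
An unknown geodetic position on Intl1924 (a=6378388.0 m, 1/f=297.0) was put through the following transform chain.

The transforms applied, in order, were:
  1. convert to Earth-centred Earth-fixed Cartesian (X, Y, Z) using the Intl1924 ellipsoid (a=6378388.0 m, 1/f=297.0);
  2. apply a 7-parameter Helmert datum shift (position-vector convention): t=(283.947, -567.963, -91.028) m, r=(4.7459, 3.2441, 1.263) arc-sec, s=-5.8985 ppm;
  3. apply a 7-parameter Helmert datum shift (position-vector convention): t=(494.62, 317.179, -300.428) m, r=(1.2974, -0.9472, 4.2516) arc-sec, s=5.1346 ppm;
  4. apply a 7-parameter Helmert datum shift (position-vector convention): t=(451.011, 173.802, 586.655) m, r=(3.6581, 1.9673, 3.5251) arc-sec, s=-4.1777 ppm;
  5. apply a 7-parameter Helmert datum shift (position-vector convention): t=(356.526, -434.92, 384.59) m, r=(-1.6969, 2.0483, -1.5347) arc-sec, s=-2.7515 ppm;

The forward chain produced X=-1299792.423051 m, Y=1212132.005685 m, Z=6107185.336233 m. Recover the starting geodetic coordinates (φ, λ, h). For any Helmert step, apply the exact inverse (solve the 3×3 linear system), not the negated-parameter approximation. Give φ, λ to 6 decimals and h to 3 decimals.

start: X=-1299792.4231, Y=1212132.0057, Z=6107185.3362 m
→ Helmert⁻¹: X=-1300222.1914, Y=1212510.3483, Z=6106814.6124
→ Helmert⁻¹: X=-1300716.1544, Y=1212472.1342, Z=6106219.5585
→ Helmert⁻¹: X=-1301151.0647, Y=1212213.9607, Z=6106486.9824
→ Helmert⁻¹: X=-1301531.3043, Y=1212937.5514, Z=6106565.6518
→ geod (Bowring, a=6378388.000): φ=73.86038500°, λ=137.01790100°, h=1867.2530 m

φ=73.860385°, λ=137.017901°, h=1867.253 m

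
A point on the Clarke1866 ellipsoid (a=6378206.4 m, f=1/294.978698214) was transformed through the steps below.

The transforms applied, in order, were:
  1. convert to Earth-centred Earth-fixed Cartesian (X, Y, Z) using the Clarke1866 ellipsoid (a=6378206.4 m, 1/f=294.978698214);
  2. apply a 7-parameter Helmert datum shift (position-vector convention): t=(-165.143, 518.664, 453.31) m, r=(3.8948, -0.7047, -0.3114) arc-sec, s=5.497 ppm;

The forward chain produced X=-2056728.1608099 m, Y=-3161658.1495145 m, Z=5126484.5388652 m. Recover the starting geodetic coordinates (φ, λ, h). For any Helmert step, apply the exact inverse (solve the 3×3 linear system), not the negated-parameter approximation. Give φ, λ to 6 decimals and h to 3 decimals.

start: X=-2056728.1608, Y=-3161658.1495, Z=5126484.5389 m
→ Helmert⁻¹: X=-2056529.4260, Y=-3162065.7428, Z=5126069.7851
→ geod (Bowring, a=6378206.400): φ=53.83821700°, λ=-123.03898100°, h=165.5810 m

φ=53.838217°, λ=-123.038981°, h=165.581 m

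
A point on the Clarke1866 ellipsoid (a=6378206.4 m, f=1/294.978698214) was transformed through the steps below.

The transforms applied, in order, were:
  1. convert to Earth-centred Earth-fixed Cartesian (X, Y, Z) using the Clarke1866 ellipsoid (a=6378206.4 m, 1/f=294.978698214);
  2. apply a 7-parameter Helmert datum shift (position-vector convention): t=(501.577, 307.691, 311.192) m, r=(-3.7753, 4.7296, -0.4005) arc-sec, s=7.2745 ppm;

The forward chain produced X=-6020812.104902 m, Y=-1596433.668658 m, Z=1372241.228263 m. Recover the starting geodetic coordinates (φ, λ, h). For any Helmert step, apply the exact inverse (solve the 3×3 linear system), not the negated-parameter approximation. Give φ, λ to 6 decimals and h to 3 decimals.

φ=12.500607°, λ=-165.147793°, h=1466.155 m

start: X=-6020812.1049, Y=-1596433.6687, Z=1372241.2283 m
→ Helmert⁻¹: X=-6021298.2337, Y=-1596766.5431, Z=1371752.7635
→ geod (Bowring, a=6378206.400): φ=12.50060700°, λ=-165.14779300°, h=1466.1550 m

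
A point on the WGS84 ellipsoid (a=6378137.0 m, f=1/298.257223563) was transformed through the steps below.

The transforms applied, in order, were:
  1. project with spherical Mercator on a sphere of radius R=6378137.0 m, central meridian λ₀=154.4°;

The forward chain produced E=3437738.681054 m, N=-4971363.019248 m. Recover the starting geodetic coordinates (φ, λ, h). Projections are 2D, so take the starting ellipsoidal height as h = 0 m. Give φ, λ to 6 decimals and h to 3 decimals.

start: E=3437738.6811, N=-4971363.0192 m
→ merc⁻¹: φ=-40.72159300°, λ=-174.71826800°

φ=-40.721593°, λ=-174.718268°, h=0.000 m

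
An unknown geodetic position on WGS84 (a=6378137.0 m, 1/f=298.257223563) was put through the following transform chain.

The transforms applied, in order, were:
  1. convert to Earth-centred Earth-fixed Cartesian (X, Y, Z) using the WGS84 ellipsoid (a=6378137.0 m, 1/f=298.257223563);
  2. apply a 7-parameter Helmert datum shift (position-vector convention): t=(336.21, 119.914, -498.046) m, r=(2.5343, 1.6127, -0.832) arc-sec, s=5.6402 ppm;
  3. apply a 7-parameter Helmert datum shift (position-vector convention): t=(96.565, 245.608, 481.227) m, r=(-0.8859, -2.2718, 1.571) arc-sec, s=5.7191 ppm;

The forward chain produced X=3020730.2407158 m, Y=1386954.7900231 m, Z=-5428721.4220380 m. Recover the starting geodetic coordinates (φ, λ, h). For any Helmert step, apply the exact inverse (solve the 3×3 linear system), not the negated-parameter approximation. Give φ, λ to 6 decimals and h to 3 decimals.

φ=-58.697023°, λ=24.658636°, h=2558.516 m

start: X=3020730.2407, Y=1386954.7900, Z=-5428721.4220 m
→ Helmert⁻¹: X=3020567.1650, Y=1386701.5636, Z=-5429198.9117
→ Helmert⁻¹: X=3020250.7722, Y=1386519.3117, Z=-5428663.6685
→ geod (Bowring, a=6378137.000): φ=-58.69702300°, λ=24.65863600°, h=2558.5160 m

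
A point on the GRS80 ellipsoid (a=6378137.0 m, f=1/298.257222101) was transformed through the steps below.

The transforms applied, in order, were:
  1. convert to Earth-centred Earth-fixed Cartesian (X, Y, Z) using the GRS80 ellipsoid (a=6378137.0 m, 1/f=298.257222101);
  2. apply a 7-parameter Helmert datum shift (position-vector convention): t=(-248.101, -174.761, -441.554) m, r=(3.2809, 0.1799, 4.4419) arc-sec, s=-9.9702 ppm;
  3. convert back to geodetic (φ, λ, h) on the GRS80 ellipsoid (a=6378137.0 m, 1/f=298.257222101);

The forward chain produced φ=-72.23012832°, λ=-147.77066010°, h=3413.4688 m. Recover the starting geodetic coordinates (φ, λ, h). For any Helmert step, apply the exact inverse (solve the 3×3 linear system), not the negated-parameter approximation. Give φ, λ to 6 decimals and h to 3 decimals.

start: φ=-72.230128°, λ=-147.770660°, h=3413.469 m
→ ECEF (a=6378137.000, f=1/298.257222101): X=-1652547.7310, Y=-1041847.0465, Z=-6054823.2056
→ Helmert⁻¹: X=-1652333.2573, Y=-1041743.3917, Z=-6054426.8865
→ geod (Bowring, a=6378137.000): φ=-72.23106400°, λ=-147.76987700°, h=2963.8170 m

φ=-72.231064°, λ=-147.769877°, h=2963.817 m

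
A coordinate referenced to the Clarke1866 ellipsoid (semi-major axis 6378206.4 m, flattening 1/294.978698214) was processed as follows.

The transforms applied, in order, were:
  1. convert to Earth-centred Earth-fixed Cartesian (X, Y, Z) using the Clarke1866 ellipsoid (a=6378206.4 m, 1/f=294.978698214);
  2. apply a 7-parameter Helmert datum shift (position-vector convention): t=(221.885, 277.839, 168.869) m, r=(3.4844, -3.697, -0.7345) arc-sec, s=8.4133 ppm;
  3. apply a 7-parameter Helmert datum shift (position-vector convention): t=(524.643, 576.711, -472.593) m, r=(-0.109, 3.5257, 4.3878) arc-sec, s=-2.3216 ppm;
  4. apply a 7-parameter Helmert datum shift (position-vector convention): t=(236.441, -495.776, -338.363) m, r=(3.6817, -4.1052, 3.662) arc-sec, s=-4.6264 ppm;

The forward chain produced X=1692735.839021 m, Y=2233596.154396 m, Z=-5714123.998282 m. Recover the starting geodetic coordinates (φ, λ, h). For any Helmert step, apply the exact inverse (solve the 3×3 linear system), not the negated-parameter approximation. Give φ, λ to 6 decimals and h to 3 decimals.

φ=-64.034141°, λ=52.852324°, h=2664.206 m

start: X=1692735.8390, Y=2233596.1544, Z=-5714123.9983 m
→ Helmert⁻¹: X=1692433.1689, Y=2233970.2297, Z=-5713885.6284
→ Helmert⁻¹: X=1692057.6229, Y=2233365.7284, Z=-5713396.1970
→ Helmert⁻¹: X=1691711.1448, Y=2232978.6073, Z=-5713585.0394
→ geod (Bowring, a=6378206.400): φ=-64.03414100°, λ=52.85232400°, h=2664.2060 m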